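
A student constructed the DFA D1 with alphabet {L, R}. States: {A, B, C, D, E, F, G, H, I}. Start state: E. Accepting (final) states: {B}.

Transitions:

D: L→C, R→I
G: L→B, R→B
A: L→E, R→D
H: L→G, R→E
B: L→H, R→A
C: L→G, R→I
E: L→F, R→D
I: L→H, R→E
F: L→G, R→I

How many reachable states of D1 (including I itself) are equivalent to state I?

Every state is reachable, so we keep all 9.
P0 = {B} | {A,C,D,E,F,G,H,I}.
Split {A,C,D,E,F,G,H,I} by δ(·,L) → {A,C,D,E,F,H,I} and {G}.
On input L, block {A,C,D,E,F,H,I} splits into {A,D,E,I} and {C,F,H}.
Refine {A,D,E,I} on symbol L: members go to different blocks, giving {D,E,I} and {A}.
The partition is now stable with 5 blocks: {B} | {D,E,I} | {G} | {C,F,H} | {A}.
State I belongs to the block {D,E,I}, which has 3 states.

3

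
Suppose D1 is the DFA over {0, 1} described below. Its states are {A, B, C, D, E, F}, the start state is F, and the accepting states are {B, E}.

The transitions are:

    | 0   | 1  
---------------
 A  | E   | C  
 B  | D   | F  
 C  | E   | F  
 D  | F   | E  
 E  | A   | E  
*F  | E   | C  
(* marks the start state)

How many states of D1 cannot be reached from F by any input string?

2

Starting at F and following transitions, the reachable set is {A, C, E, F}. That leaves B, D unreachable — 2 in total.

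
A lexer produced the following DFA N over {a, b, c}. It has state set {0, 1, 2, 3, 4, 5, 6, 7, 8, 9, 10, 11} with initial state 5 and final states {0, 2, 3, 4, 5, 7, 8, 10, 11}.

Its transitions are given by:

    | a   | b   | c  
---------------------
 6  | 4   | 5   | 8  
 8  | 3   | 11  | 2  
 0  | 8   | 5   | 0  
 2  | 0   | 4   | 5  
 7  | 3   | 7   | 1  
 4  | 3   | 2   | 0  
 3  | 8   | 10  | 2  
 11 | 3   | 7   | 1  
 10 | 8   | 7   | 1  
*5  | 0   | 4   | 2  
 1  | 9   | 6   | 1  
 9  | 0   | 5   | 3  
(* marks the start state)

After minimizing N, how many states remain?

6

All states are reachable from the start state.
Initial partition by acceptance: {0,2,3,4,5,7,8,10,11} | {1,6,9}.
Refine {0,2,3,4,5,7,8,10,11} on symbol c: members go to different blocks, giving {0,2,3,4,5,8} and {7,10,11}.
Split {0,2,3,4,5,8} by δ(·,b) → {0,2,4,5} and {3,8}.
On input a, block {0,2,4,5} splits into {0,4} and {2,5}.
Refine {1,6,9} on symbol a: members go to different blocks, giving {6,9} and {1}.
No further refinement is possible. Final partition (6 blocks): {0,4} | {6,9} | {7,10,11} | {3,8} | {2,5} | {1}.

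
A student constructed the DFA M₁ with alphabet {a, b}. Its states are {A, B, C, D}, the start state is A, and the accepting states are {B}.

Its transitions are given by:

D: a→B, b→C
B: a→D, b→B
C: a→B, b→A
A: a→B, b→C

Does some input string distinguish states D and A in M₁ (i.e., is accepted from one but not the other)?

No

All states are reachable from the start state.
Initial partition by acceptance: {B} | {A,C,D}.
Stable partition: {B} | {A,C,D} — 2 equivalence classes.
D and A lie in the same block of the stable partition, so they are equivalent — no string distinguishes them.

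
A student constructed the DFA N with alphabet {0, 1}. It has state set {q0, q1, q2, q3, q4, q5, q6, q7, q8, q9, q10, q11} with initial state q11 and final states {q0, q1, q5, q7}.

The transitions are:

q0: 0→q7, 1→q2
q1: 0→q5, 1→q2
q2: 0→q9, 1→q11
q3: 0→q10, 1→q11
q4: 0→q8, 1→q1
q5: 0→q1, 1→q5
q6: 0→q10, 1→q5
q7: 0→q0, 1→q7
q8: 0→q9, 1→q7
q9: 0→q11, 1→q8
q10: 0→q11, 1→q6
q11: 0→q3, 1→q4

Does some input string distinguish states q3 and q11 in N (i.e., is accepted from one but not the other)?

Initial partition by acceptance: {q0,q1,q5,q7} | {q2,q3,q4,q6,q8,q9,q10,q11}.
Split {q0,q1,q5,q7} by δ(·,1) → {q0,q1} and {q5,q7}.
Refine {q2,q3,q4,q6,q8,q9,q10,q11} on symbol 1: members go to different blocks, giving {q2,q3,q9,q10,q11} and {q6,q8} and {q4}.
On input 1, block {q2,q3,q9,q10,q11} splits into {q2,q3} and {q9,q10} and {q11}.
The partition is now stable with 7 blocks: {q0,q1} | {q2,q3} | {q5,q7} | {q6,q8} | {q4} | {q9,q10} | {q11}.
q3 and q11 end up in different blocks, so they are distinguishable. For instance, the string '11' is accepted from only q11.

Yes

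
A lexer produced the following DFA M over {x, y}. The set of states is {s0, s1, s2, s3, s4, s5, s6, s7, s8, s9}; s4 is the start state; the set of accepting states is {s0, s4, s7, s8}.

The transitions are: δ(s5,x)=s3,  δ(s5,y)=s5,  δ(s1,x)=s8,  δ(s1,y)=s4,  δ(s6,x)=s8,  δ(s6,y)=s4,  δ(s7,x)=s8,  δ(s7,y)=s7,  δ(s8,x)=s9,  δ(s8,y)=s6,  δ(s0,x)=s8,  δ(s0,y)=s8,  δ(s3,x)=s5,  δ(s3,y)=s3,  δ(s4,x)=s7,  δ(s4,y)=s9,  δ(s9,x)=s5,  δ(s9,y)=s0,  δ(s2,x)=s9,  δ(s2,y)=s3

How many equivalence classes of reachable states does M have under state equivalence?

First remove the unreachable states {s1,s2}; 8 states remain.
Start with accepting vs non-accepting: {s0,s4,s7,s8} | {s3,s5,s6,s9}.
On input x, block {s0,s4,s7,s8} splits into {s0,s4,s7} and {s8}.
On input x, block {s0,s4,s7} splits into {s0,s7} and {s4}.
Split {s0,s7} by δ(·,y) → {s0} and {s7}.
Split {s3,s5,s6,s9} by δ(·,x) → {s3,s5,s9} and {s6}.
Refine {s3,s5,s9} on symbol y: members go to different blocks, giving {s3,s5} and {s9}.
No further refinement is possible. Final partition (7 blocks): {s0} | {s3,s5} | {s8} | {s4} | {s7} | {s6} | {s9}.

7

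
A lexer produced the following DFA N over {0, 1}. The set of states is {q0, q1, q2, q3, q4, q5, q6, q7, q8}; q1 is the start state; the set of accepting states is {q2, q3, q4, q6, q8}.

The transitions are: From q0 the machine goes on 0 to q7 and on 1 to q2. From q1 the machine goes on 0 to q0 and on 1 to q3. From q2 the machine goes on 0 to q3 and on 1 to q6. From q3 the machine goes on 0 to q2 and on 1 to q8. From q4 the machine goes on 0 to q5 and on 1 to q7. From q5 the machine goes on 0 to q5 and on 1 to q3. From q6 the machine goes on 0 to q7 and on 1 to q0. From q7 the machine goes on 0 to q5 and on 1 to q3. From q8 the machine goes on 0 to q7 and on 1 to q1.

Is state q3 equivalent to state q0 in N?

Reachable states from the start: {q0,q1,q2,q3,q5,q6,q7,q8}. Unreachable: {q4} — drop them.
Start with accepting vs non-accepting: {q2,q3,q6,q8} | {q0,q1,q5,q7}.
Split {q2,q3,q6,q8} by δ(·,0) → {q2,q3} and {q6,q8}.
Stable partition: {q2,q3} | {q0,q1,q5,q7} | {q6,q8} — 3 equivalence classes.
q3 and q0 end up in different blocks, so they are distinguishable. For instance, the string 'ε' is accepted from only q3.

No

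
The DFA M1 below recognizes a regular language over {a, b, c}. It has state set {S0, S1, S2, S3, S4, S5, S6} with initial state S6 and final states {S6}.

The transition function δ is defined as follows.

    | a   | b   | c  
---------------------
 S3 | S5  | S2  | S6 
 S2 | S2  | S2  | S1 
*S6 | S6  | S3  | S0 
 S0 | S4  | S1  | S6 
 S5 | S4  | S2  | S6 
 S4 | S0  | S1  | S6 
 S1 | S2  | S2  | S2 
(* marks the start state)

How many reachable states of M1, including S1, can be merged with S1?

All states are reachable from the start state.
P0 = {S6} | {S0,S1,S2,S3,S4,S5}.
Refine {S0,S1,S2,S3,S4,S5} on symbol c: members go to different blocks, giving {S0,S3,S4,S5} and {S1,S2}.
Stable partition: {S6} | {S0,S3,S4,S5} | {S1,S2} — 3 equivalence classes.
The equivalence class containing S1 is {S1,S2}, of size 2.

2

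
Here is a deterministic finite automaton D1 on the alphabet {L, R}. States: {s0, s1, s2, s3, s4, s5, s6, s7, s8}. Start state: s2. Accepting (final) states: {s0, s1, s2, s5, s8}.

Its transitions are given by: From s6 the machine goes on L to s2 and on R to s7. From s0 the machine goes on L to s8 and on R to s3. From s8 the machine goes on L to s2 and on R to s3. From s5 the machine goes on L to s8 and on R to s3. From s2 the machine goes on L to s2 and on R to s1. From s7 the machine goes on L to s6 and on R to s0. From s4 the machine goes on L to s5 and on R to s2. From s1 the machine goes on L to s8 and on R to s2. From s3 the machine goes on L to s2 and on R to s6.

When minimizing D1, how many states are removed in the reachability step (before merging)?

2

BFS from s2 reaches {s0, s1, s2, s3, s6, s7, s8}; the 2 state(s) s4, s5 are never visited.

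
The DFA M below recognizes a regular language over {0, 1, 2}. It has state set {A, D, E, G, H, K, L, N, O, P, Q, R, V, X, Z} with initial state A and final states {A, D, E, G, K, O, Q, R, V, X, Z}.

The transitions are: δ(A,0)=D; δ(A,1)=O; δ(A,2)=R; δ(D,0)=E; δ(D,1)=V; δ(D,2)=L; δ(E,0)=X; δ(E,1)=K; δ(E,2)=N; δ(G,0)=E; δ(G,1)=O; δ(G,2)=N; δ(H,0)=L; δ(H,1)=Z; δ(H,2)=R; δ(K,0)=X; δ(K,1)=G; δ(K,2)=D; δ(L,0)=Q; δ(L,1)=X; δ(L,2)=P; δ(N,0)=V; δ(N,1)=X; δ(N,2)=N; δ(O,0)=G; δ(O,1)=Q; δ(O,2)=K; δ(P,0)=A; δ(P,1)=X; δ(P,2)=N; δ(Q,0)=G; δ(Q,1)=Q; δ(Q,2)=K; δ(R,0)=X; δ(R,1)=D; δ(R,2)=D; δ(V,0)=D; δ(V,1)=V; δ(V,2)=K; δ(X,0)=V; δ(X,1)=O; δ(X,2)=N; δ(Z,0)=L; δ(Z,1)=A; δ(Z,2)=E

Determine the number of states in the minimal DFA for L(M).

States {H,Z} cannot be reached from the start state, so discard them.
Start with accepting vs non-accepting: {A,D,E,G,K,O,Q,R,V,X} | {L,N,P}.
Refine {A,D,E,G,K,O,Q,R,V,X} on symbol 2: members go to different blocks, giving {A,K,O,Q,R,V} and {D,E,G,X}.
Split {A,K,O,Q,R,V} by δ(·,1) → {A,O,Q,V} and {K,R}.
Split {D,E,G,X} by δ(·,0) → {D,E,G} and {X}.
On input 0, block {D,E,G} splits into {D,G} and {E}.
No further refinement is possible. Final partition (6 blocks): {A,O,Q,V} | {L,N,P} | {D,G} | {K,R} | {X} | {E}.

6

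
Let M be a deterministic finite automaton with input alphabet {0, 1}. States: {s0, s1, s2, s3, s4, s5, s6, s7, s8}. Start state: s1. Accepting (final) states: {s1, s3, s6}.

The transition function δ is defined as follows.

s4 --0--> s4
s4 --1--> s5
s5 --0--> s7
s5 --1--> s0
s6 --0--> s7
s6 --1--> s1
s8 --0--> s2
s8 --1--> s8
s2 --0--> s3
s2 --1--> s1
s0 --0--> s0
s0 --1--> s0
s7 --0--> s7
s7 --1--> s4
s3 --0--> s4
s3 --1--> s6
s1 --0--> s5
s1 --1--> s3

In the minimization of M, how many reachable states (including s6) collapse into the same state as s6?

3

Reachable states from the start: {s0,s1,s3,s4,s5,s6,s7}. Unreachable: {s2,s8} — drop them.
Start with accepting vs non-accepting: {s1,s3,s6} | {s0,s4,s5,s7}.
Stable partition: {s1,s3,s6} | {s0,s4,s5,s7} — 2 equivalence classes.
The equivalence class containing s6 is {s1,s3,s6}, of size 3.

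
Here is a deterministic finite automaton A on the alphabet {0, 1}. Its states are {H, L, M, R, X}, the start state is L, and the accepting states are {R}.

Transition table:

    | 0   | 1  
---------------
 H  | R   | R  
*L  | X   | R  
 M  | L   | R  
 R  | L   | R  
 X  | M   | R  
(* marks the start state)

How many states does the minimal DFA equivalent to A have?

First remove the unreachable states {H}; 4 states remain.
P0 = {R} | {L,M,X}.
No further refinement is possible. Final partition (2 blocks): {R} | {L,M,X}.

2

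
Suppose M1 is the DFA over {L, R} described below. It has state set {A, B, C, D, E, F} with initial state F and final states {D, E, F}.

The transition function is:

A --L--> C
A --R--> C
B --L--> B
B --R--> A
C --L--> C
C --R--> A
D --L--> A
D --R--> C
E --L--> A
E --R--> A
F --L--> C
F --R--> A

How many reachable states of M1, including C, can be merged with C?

2

Reachable states from the start: {A,C,F}. Unreachable: {B,D,E} — drop them.
Initial partition by acceptance: {F} | {A,C}.
The partition is now stable with 2 blocks: {F} | {A,C}.
State C belongs to the block {A,C}, which has 2 states.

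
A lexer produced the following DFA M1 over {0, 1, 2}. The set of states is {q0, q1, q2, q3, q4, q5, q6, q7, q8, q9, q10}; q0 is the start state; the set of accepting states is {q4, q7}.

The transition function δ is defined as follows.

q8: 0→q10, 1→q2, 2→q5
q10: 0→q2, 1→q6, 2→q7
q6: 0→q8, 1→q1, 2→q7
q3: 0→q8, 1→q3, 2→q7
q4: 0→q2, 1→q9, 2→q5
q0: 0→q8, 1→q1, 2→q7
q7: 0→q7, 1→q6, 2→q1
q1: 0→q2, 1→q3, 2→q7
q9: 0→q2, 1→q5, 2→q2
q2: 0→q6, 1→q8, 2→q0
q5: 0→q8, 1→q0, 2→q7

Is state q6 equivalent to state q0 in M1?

Yes

Reachable states from the start: {q0,q1,q2,q3,q5,q6,q7,q8,q10}. Unreachable: {q4,q9} — drop them.
Initial partition by acceptance: {q7} | {q0,q1,q2,q3,q5,q6,q8,q10}.
Refine {q0,q1,q2,q3,q5,q6,q8,q10} on symbol 2: members go to different blocks, giving {q0,q1,q3,q5,q6,q10} and {q2,q8}.
Stable partition: {q7} | {q0,q1,q3,q5,q6,q10} | {q2,q8} — 3 equivalence classes.
q6 and q0 lie in the same block of the stable partition, so they are equivalent — no string distinguishes them.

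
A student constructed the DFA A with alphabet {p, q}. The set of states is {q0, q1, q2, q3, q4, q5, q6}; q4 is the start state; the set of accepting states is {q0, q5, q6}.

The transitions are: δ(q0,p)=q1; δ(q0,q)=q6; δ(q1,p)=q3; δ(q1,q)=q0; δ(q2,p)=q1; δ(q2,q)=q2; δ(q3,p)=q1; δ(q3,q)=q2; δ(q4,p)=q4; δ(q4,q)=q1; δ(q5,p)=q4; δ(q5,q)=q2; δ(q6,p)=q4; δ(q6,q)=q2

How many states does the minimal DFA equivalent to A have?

5

First remove the unreachable states {q5}; 6 states remain.
Initial partition by acceptance: {q0,q6} | {q1,q2,q3,q4}.
Refine {q0,q6} on symbol q: members go to different blocks, giving {q0} and {q6}.
Split {q1,q2,q3,q4} by δ(·,q) → {q2,q3,q4} and {q1}.
Refine {q2,q3,q4} on symbol p: members go to different blocks, giving {q2,q3} and {q4}.
No further refinement is possible. Final partition (5 blocks): {q0} | {q2,q3} | {q6} | {q1} | {q4}.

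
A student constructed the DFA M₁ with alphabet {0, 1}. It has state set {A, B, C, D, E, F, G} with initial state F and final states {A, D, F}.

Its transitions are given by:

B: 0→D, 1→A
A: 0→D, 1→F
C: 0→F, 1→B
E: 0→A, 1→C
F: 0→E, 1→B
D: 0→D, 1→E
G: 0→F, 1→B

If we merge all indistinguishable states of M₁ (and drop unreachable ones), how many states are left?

6

States {G} cannot be reached from the start state, so discard them.
Initial partition by acceptance: {A,D,F} | {B,C,E}.
On input 0, block {A,D,F} splits into {A,D} and {F}.
Refine {A,D} on symbol 1: members go to different blocks, giving {A} and {D}.
Split {B,C,E} by δ(·,0) → {B} and {C} and {E}.
Stable partition: {A} | {B} | {F} | {D} | {C} | {E} — 6 equivalence classes.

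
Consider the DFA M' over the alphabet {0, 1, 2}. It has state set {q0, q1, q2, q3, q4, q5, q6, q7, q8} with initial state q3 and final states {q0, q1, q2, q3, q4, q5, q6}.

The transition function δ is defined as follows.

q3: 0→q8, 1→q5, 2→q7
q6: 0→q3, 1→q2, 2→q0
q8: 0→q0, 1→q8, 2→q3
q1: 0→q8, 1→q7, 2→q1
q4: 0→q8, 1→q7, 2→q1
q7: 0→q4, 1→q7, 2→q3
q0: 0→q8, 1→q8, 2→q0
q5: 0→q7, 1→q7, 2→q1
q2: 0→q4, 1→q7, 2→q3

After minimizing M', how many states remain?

States {q2,q6} cannot be reached from the start state, so discard them.
Start with accepting vs non-accepting: {q0,q1,q3,q4,q5} | {q7,q8}.
Split {q0,q1,q3,q4,q5} by δ(·,1) → {q0,q1,q4,q5} and {q3}.
The partition is now stable with 3 blocks: {q0,q1,q4,q5} | {q7,q8} | {q3}.

3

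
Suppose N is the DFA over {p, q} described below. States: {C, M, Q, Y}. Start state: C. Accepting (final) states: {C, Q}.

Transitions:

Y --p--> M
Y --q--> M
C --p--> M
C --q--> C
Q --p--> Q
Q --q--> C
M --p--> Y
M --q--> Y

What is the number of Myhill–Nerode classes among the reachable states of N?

First remove the unreachable states {Q}; 3 states remain.
Start with accepting vs non-accepting: {C} | {M,Y}.
The partition is now stable with 2 blocks: {C} | {M,Y}.

2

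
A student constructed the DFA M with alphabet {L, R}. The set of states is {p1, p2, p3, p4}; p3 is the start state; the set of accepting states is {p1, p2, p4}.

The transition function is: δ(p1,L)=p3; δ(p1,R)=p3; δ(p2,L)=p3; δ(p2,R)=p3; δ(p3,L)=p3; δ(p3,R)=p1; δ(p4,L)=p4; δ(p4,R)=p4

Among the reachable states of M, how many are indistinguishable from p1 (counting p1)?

First remove the unreachable states {p2,p4}; 2 states remain.
Start with accepting vs non-accepting: {p1} | {p3}.
The partition is now stable with 2 blocks: {p1} | {p3}.
The equivalence class containing p1 is {p1}, of size 1.

1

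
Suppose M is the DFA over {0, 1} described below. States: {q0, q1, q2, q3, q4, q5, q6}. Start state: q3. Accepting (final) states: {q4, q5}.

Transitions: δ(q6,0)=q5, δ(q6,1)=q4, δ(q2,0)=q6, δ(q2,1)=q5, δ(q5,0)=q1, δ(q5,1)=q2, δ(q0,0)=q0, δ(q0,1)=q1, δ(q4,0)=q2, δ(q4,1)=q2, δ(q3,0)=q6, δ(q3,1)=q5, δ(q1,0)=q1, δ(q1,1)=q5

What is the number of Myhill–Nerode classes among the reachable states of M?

5

Reachable states from the start: {q1,q2,q3,q4,q5,q6}. Unreachable: {q0} — drop them.
P0 = {q4,q5} | {q1,q2,q3,q6}.
Refine {q1,q2,q3,q6} on symbol 0: members go to different blocks, giving {q1,q2,q3} and {q6}.
Split {q1,q2,q3} by δ(·,0) → {q2,q3} and {q1}.
Refine {q4,q5} on symbol 0: members go to different blocks, giving {q4} and {q5}.
Stable partition: {q4} | {q2,q3} | {q6} | {q1} | {q5} — 5 equivalence classes.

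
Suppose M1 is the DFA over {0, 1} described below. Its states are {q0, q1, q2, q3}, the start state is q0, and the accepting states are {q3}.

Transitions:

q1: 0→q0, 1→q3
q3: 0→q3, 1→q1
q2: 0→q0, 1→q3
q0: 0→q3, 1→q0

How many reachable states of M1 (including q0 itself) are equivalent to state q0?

1

Reachable states from the start: {q0,q1,q3}. Unreachable: {q2} — drop them.
Start with accepting vs non-accepting: {q3} | {q0,q1}.
On input 0, block {q0,q1} splits into {q0} and {q1}.
No further refinement is possible. Final partition (3 blocks): {q3} | {q0} | {q1}.
State q0 belongs to the block {q0}, which has 1 states.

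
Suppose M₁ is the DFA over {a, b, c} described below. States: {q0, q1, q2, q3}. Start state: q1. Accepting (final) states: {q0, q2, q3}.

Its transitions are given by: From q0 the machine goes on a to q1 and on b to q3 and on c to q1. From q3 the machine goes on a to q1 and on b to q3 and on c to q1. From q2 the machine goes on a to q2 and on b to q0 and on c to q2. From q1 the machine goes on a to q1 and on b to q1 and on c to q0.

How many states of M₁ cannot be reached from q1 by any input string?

1

Starting at q1 and following transitions, the reachable set is {q0, q1, q3}. That leaves q2 unreachable — 1 in total.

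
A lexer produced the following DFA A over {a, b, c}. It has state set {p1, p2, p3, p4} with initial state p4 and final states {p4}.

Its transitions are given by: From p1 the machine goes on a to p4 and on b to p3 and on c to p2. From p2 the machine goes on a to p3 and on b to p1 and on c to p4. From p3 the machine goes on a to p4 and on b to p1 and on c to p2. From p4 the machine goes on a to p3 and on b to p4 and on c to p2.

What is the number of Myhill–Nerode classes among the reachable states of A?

3

Initial partition by acceptance: {p4} | {p1,p2,p3}.
Split {p1,p2,p3} by δ(·,a) → {p1,p3} and {p2}.
No further refinement is possible. Final partition (3 blocks): {p4} | {p1,p3} | {p2}.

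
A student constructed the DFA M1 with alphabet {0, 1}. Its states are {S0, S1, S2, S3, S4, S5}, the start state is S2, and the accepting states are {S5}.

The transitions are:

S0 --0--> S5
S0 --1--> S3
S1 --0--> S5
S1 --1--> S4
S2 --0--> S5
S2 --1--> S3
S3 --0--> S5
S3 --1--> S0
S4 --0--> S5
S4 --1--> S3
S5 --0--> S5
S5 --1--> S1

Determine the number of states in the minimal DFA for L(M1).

All states are reachable from the start state.
Start with accepting vs non-accepting: {S5} | {S0,S1,S2,S3,S4}.
No further refinement is possible. Final partition (2 blocks): {S5} | {S0,S1,S2,S3,S4}.

2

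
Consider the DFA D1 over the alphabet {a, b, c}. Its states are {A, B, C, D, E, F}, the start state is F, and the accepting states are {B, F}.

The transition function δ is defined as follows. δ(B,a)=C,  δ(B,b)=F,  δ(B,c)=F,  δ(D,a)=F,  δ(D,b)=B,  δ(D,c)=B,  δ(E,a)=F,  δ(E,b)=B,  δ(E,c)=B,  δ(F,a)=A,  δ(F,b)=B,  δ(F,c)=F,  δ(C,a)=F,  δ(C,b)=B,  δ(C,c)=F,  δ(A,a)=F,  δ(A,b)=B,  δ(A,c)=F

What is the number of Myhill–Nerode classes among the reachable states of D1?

First remove the unreachable states {D,E}; 4 states remain.
Initial partition by acceptance: {B,F} | {A,C}.
Stable partition: {B,F} | {A,C} — 2 equivalence classes.

2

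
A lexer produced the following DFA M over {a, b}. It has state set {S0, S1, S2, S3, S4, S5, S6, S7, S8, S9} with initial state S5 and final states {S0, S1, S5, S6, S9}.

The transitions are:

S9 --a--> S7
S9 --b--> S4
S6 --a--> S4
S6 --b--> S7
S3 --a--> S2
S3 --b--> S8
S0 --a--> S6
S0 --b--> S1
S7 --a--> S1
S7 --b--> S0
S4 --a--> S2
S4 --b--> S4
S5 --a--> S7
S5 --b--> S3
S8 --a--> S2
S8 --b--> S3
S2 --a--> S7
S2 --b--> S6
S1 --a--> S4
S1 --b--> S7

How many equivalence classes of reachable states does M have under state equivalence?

First remove the unreachable states {S9}; 9 states remain.
P0 = {S0,S1,S5,S6} | {S2,S3,S4,S7,S8}.
Refine {S0,S1,S5,S6} on symbol a: members go to different blocks, giving {S1,S5,S6} and {S0}.
Refine {S2,S3,S4,S7,S8} on symbol a: members go to different blocks, giving {S2,S3,S4,S8} and {S7}.
Refine {S1,S5,S6} on symbol a: members go to different blocks, giving {S1,S6} and {S5}.
Refine {S2,S3,S4,S8} on symbol a: members go to different blocks, giving {S3,S4,S8} and {S2}.
Stable partition: {S1,S6} | {S3,S4,S8} | {S0} | {S7} | {S5} | {S2} — 6 equivalence classes.

6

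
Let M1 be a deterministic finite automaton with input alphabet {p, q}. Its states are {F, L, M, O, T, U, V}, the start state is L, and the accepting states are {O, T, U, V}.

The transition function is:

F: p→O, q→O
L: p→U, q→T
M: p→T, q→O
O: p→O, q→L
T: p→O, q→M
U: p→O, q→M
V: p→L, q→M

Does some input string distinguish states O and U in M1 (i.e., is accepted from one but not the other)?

No

First remove the unreachable states {F,V}; 5 states remain.
Initial partition by acceptance: {O,T,U} | {L,M}.
The partition is now stable with 2 blocks: {O,T,U} | {L,M}.
O and U lie in the same block of the stable partition, so they are equivalent — no string distinguishes them.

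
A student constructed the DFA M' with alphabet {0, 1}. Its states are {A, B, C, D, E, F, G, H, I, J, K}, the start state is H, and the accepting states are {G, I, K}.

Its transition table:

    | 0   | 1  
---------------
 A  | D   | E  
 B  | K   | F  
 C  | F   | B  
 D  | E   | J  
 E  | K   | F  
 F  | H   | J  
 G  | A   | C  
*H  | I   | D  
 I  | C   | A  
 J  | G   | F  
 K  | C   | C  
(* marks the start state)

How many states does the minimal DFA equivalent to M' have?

Every state is reachable, so we keep all 11.
Initial partition by acceptance: {G,I,K} | {A,B,C,D,E,F,H,J}.
Split {A,B,C,D,E,F,H,J} by δ(·,0) → {A,C,D,F} and {B,E,H,J}.
On input 0, block {A,C,D,F} splits into {A,C} and {D,F}.
The partition is now stable with 4 blocks: {G,I,K} | {A,C} | {B,E,H,J} | {D,F}.

4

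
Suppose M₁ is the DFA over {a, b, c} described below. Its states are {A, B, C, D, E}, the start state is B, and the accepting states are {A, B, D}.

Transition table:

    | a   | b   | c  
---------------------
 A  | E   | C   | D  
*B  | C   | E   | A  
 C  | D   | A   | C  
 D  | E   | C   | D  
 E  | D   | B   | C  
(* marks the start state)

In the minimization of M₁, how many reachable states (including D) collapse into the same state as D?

3

Every state is reachable, so we keep all 5.
P0 = {A,B,D} | {C,E}.
The partition is now stable with 2 blocks: {A,B,D} | {C,E}.
State D belongs to the block {A,B,D}, which has 3 states.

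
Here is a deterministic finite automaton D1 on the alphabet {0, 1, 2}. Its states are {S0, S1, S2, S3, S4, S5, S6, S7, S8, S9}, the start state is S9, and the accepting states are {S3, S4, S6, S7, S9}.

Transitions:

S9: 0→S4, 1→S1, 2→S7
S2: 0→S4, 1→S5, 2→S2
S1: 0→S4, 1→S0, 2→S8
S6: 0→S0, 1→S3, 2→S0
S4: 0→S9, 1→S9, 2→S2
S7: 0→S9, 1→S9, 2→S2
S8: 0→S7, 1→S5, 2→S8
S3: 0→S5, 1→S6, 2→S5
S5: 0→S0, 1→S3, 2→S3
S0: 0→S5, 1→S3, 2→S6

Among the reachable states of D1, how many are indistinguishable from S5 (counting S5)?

Every state is reachable, so we keep all 10.
Start with accepting vs non-accepting: {S3,S4,S6,S7,S9} | {S0,S1,S2,S5,S8}.
On input 0, block {S3,S4,S6,S7,S9} splits into {S4,S7,S9} and {S3,S6}.
On input 1, block {S4,S7,S9} splits into {S4,S7} and {S9}.
On input 0, block {S0,S1,S2,S5,S8} splits into {S1,S2,S8} and {S0,S5}.
Stable partition: {S4,S7} | {S1,S2,S8} | {S3,S6} | {S9} | {S0,S5} — 5 equivalence classes.
The equivalence class containing S5 is {S0,S5}, of size 2.

2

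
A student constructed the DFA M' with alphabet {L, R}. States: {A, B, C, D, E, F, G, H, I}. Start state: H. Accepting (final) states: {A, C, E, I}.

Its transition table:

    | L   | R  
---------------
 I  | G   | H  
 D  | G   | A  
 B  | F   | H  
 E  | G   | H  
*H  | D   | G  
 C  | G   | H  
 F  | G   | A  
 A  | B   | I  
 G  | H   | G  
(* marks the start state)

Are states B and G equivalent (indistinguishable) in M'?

No

First remove the unreachable states {C,E}; 7 states remain.
Initial partition by acceptance: {A,I} | {B,D,F,G,H}.
On input R, block {A,I} splits into {A} and {I}.
Split {B,D,F,G,H} by δ(·,R) → {B,G,H} and {D,F}.
Refine {B,G,H} on symbol L: members go to different blocks, giving {B,H} and {G}.
Refine {B,H} on symbol R: members go to different blocks, giving {B} and {H}.
Stable partition: {A} | {B} | {I} | {D,F} | {G} | {H} — 6 equivalence classes.
B and G end up in different blocks, so they are distinguishable. For instance, the string 'LR' is accepted from only B.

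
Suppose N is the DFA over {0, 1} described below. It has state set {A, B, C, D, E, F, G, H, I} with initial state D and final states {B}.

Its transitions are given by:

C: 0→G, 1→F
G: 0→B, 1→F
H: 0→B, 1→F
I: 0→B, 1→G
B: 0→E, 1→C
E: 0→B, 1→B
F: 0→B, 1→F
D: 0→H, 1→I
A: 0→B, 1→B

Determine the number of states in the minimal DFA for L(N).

4

States {A} cannot be reached from the start state, so discard them.
Initial partition by acceptance: {B} | {C,D,E,F,G,H,I}.
On input 0, block {C,D,E,F,G,H,I} splits into {E,F,G,H,I} and {C,D}.
Split {E,F,G,H,I} by δ(·,1) → {F,G,H,I} and {E}.
The partition is now stable with 4 blocks: {B} | {F,G,H,I} | {C,D} | {E}.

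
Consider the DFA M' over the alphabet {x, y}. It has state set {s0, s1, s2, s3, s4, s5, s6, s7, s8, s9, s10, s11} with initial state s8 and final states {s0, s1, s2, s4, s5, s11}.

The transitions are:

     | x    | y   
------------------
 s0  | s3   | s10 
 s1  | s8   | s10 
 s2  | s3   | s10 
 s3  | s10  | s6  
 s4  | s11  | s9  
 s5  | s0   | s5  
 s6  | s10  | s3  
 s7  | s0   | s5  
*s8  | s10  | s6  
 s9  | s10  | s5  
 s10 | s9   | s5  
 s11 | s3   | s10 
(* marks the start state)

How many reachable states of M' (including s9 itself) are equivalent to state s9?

States {s1,s2,s4,s7,s11} cannot be reached from the start state, so discard them.
Initial partition by acceptance: {s0,s5} | {s3,s6,s8,s9,s10}.
On input x, block {s0,s5} splits into {s0} and {s5}.
On input y, block {s3,s6,s8,s9,s10} splits into {s3,s6,s8} and {s9,s10}.
Stable partition: {s0} | {s3,s6,s8} | {s5} | {s9,s10} — 4 equivalence classes.
State s9 belongs to the block {s9,s10}, which has 2 states.

2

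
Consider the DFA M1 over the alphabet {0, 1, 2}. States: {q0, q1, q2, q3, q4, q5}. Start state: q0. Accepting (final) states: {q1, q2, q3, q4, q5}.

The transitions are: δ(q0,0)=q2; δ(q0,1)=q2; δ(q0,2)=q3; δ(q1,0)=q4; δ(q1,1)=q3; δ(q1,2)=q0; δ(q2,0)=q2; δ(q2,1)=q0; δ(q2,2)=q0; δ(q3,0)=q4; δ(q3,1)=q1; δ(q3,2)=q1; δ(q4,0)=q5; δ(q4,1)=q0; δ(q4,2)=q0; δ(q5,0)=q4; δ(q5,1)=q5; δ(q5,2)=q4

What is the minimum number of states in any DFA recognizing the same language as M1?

Every state is reachable, so we keep all 6.
Initial partition by acceptance: {q1,q2,q3,q4,q5} | {q0}.
On input 1, block {q1,q2,q3,q4,q5} splits into {q1,q3,q5} and {q2,q4}.
Refine {q1,q3,q5} on symbol 2: members go to different blocks, giving {q1} and {q3} and {q5}.
On input 0, block {q2,q4} splits into {q2} and {q4}.
The partition is now stable with 6 blocks: {q1} | {q0} | {q2} | {q3} | {q5} | {q4}.

6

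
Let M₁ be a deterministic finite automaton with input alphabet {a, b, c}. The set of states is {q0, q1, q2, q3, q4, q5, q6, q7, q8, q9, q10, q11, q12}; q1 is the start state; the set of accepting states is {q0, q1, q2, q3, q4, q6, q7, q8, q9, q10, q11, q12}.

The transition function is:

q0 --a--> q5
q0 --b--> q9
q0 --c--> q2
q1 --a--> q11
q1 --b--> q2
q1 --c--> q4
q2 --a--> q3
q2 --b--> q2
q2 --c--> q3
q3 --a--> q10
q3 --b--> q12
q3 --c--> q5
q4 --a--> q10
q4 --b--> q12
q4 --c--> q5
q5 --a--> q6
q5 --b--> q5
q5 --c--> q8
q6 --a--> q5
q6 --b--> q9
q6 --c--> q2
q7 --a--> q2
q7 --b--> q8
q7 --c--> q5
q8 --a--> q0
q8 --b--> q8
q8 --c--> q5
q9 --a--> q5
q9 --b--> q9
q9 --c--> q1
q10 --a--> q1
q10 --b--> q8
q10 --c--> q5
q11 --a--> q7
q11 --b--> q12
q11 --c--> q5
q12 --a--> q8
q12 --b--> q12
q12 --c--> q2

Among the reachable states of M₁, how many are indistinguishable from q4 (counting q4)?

P0 = {q0,q1,q2,q3,q4,q6,q7,q8,q9,q10,q11,q12} | {q5}.
On input a, block {q0,q1,q2,q3,q4,q6,q7,q8,q9,q10,q11,q12} splits into {q1,q2,q3,q4,q7,q8,q10,q11,q12} and {q0,q6,q9}.
On input a, block {q1,q2,q3,q4,q7,q8,q10,q11,q12} splits into {q1,q2,q3,q4,q7,q10,q11,q12} and {q8}.
Split {q1,q2,q3,q4,q7,q10,q11,q12} by δ(·,a) → {q1,q2,q3,q4,q7,q10,q11} and {q12}.
Refine {q1,q2,q3,q4,q7,q10,q11} on symbol b: members go to different blocks, giving {q3,q4,q11} and {q1,q2} and {q7,q10}.
The partition is now stable with 7 blocks: {q3,q4,q11} | {q5} | {q0,q6,q9} | {q8} | {q12} | {q1,q2} | {q7,q10}.
State q4 belongs to the block {q3,q4,q11}, which has 3 states.

3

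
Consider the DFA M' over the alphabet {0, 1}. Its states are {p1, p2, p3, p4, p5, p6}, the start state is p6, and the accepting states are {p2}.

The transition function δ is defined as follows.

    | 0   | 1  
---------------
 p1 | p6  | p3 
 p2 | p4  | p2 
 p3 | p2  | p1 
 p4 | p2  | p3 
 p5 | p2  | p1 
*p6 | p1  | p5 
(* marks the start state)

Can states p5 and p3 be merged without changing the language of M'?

Yes

Start with accepting vs non-accepting: {p2} | {p1,p3,p4,p5,p6}.
Split {p1,p3,p4,p5,p6} by δ(·,0) → {p3,p4,p5} and {p1,p6}.
Split {p3,p4,p5} by δ(·,1) → {p3,p5} and {p4}.
The partition is now stable with 4 blocks: {p2} | {p3,p5} | {p1,p6} | {p4}.
p5 and p3 lie in the same block of the stable partition, so they are equivalent — no string distinguishes them.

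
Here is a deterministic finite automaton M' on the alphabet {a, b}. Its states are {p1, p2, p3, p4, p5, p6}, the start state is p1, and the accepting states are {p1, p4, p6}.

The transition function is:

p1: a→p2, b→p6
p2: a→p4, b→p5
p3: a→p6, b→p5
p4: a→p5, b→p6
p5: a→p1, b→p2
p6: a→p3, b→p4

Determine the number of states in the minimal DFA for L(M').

2

Every state is reachable, so we keep all 6.
Start with accepting vs non-accepting: {p1,p4,p6} | {p2,p3,p5}.
No further refinement is possible. Final partition (2 blocks): {p1,p4,p6} | {p2,p3,p5}.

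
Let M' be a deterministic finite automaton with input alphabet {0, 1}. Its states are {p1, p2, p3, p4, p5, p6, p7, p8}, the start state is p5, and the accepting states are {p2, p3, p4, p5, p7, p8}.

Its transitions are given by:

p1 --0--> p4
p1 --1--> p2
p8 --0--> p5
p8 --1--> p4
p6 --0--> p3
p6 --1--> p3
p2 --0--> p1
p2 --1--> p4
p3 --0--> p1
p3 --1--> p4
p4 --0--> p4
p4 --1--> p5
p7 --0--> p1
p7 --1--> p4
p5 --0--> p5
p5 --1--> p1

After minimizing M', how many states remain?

States {p3,p6,p7,p8} cannot be reached from the start state, so discard them.
Initial partition by acceptance: {p2,p4,p5} | {p1}.
Split {p2,p4,p5} by δ(·,0) → {p4,p5} and {p2}.
Split {p4,p5} by δ(·,1) → {p4} and {p5}.
Stable partition: {p4} | {p1} | {p2} | {p5} — 4 equivalence classes.

4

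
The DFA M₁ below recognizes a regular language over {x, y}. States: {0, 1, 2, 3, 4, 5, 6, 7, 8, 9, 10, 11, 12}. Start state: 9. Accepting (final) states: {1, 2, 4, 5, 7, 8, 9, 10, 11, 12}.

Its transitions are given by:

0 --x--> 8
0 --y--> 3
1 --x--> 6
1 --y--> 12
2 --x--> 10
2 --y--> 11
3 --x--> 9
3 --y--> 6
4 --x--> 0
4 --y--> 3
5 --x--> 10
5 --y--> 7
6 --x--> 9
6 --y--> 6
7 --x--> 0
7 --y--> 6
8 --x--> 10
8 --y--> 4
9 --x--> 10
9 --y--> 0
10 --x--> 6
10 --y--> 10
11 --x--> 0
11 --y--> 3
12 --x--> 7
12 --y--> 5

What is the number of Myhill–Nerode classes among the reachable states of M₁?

Reachable states from the start: {0,3,4,6,8,9,10}. Unreachable: {1,2,5,7,11,12} — drop them.
Start with accepting vs non-accepting: {4,8,9,10} | {0,3,6}.
On input x, block {4,8,9,10} splits into {4,10} and {8,9}.
On input y, block {4,10} splits into {4} and {10}.
Split {8,9} by δ(·,y) → {8} and {9}.
On input x, block {0,3,6} splits into {3,6} and {0}.
No further refinement is possible. Final partition (6 blocks): {4} | {3,6} | {8} | {10} | {9} | {0}.

6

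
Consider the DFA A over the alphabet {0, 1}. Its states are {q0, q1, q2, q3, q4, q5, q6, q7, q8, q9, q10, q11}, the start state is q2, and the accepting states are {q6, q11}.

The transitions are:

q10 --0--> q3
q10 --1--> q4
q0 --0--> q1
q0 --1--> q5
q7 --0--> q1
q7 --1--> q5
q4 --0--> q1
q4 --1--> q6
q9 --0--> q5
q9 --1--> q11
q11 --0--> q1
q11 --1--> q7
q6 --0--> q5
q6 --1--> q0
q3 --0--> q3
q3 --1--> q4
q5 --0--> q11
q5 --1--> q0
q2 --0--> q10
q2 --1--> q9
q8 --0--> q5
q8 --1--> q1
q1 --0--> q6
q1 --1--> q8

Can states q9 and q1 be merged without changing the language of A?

No

Every state is reachable, so we keep all 12.
Start with accepting vs non-accepting: {q6,q11} | {q0,q1,q2,q3,q4,q5,q7,q8,q9,q10}.
Refine {q0,q1,q2,q3,q4,q5,q7,q8,q9,q10} on symbol 0: members go to different blocks, giving {q0,q2,q3,q4,q7,q8,q9,q10} and {q1,q5}.
Refine {q0,q2,q3,q4,q7,q8,q9,q10} on symbol 0: members go to different blocks, giving {q0,q4,q7,q8,q9} and {q2,q3,q10}.
Refine {q0,q4,q7,q8,q9} on symbol 1: members go to different blocks, giving {q0,q7,q8} and {q4,q9}.
The partition is now stable with 5 blocks: {q6,q11} | {q0,q7,q8} | {q1,q5} | {q2,q3,q10} | {q4,q9}.
q9 and q1 end up in different blocks, so they are distinguishable. For instance, the string '0' is accepted from only q1.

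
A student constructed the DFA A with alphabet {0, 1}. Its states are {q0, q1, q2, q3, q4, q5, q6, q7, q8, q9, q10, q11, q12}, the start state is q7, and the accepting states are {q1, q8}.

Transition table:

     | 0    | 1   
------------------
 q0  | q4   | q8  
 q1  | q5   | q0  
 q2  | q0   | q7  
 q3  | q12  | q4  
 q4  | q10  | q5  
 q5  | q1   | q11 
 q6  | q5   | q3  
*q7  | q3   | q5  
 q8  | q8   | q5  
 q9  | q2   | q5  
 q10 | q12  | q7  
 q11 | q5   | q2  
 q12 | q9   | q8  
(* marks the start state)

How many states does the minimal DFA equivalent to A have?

First remove the unreachable states {q6}; 12 states remain.
P0 = {q1,q8} | {q0,q2,q3,q4,q5,q7,q9,q10,q11,q12}.
On input 0, block {q1,q8} splits into {q1} and {q8}.
Split {q0,q2,q3,q4,q5,q7,q9,q10,q11,q12} by δ(·,0) → {q0,q2,q3,q4,q7,q9,q10,q11,q12} and {q5}.
On input 0, block {q0,q2,q3,q4,q7,q9,q10,q11,q12} splits into {q0,q2,q3,q4,q7,q9,q10,q12} and {q11}.
Refine {q0,q2,q3,q4,q7,q9,q10,q12} on symbol 1: members go to different blocks, giving {q2,q3,q10} and {q4,q7,q9} and {q0,q12}.
The partition is now stable with 7 blocks: {q1} | {q2,q3,q10} | {q8} | {q5} | {q11} | {q4,q7,q9} | {q0,q12}.

7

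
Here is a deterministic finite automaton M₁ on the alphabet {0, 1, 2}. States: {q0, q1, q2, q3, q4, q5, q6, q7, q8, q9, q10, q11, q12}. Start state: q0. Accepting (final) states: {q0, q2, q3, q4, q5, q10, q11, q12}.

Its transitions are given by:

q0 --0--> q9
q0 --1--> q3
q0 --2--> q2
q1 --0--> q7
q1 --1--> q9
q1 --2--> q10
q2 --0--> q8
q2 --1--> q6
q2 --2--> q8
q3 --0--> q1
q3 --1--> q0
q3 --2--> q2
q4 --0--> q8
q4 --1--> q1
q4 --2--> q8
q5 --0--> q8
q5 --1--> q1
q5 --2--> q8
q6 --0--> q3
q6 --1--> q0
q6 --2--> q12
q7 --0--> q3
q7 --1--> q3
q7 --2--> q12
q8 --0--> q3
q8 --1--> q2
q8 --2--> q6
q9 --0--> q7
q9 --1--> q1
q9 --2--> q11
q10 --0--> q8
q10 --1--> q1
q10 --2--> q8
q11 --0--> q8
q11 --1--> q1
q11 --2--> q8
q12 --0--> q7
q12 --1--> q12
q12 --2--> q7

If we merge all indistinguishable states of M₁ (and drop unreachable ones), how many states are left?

7

First remove the unreachable states {q4,q5}; 11 states remain.
Initial partition by acceptance: {q0,q2,q3,q10,q11,q12} | {q1,q6,q7,q8,q9}.
Refine {q0,q2,q3,q10,q11,q12} on symbol 1: members go to different blocks, giving {q0,q3,q12} and {q2,q10,q11}.
Refine {q0,q3,q12} on symbol 2: members go to different blocks, giving {q0,q3} and {q12}.
Refine {q1,q6,q7,q8,q9} on symbol 0: members go to different blocks, giving {q6,q7,q8} and {q1,q9}.
On input 1, block {q6,q7,q8} splits into {q6,q7} and {q8}.
Refine {q2,q10,q11} on symbol 1: members go to different blocks, giving {q10,q11} and {q2}.
Stable partition: {q0,q3} | {q6,q7} | {q10,q11} | {q12} | {q1,q9} | {q8} | {q2} — 7 equivalence classes.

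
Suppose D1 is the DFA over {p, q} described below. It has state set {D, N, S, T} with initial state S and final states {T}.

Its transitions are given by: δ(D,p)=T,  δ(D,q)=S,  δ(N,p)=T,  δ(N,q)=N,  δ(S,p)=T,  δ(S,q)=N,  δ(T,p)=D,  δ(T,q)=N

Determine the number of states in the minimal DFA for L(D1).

2

All states are reachable from the start state.
P0 = {T} | {D,N,S}.
Stable partition: {T} | {D,N,S} — 2 equivalence classes.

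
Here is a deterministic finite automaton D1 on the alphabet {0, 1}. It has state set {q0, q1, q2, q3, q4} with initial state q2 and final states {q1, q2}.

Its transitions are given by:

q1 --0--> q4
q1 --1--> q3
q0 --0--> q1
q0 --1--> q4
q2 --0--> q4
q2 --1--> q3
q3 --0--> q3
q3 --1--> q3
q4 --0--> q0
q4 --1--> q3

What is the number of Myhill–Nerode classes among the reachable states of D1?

4

Every state is reachable, so we keep all 5.
P0 = {q1,q2} | {q0,q3,q4}.
Refine {q0,q3,q4} on symbol 0: members go to different blocks, giving {q3,q4} and {q0}.
On input 0, block {q3,q4} splits into {q3} and {q4}.
The partition is now stable with 4 blocks: {q1,q2} | {q3} | {q0} | {q4}.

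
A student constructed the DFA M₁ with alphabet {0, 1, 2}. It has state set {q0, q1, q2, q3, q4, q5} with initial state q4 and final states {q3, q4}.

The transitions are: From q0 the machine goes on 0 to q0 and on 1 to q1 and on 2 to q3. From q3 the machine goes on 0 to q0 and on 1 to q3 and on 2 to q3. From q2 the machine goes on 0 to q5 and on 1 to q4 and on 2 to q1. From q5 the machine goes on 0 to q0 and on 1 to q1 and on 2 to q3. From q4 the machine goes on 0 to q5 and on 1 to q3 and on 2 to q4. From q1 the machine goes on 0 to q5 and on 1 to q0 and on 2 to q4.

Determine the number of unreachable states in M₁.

No path from q4 leads to q2; the other 5 states are all reachable.

1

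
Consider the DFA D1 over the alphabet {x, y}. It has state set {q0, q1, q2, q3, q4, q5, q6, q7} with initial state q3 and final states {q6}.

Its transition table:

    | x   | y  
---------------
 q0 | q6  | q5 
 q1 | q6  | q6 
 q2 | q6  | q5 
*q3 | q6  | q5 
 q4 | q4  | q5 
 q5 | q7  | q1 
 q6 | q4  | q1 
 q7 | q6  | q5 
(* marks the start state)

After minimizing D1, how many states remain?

First remove the unreachable states {q0,q2}; 6 states remain.
P0 = {q6} | {q1,q3,q4,q5,q7}.
Split {q1,q3,q4,q5,q7} by δ(·,x) → {q1,q3,q7} and {q4,q5}.
Split {q1,q3,q7} by δ(·,y) → {q3,q7} and {q1}.
Split {q4,q5} by δ(·,x) → {q4} and {q5}.
The partition is now stable with 5 blocks: {q6} | {q3,q7} | {q4} | {q1} | {q5}.

5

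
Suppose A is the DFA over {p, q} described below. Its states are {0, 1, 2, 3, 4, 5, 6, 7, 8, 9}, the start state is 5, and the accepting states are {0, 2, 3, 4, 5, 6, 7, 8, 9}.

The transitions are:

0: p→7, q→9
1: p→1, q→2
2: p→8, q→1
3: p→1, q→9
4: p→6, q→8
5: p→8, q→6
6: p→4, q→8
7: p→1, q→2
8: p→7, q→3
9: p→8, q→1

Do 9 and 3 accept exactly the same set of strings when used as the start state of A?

No

Reachable states from the start: {1,2,3,4,5,6,7,8,9}. Unreachable: {0} — drop them.
P0 = {2,3,4,5,6,7,8,9} | {1}.
On input p, block {2,3,4,5,6,7,8,9} splits into {2,4,5,6,8,9} and {3,7}.
On input p, block {2,4,5,6,8,9} splits into {2,4,5,6,9} and {8}.
Split {2,4,5,6,9} by δ(·,p) → {2,5,9} and {4,6}.
On input q, block {2,5,9} splits into {2,9} and {5}.
No further refinement is possible. Final partition (6 blocks): {2,9} | {1} | {3,7} | {8} | {4,6} | {5}.
9 and 3 end up in different blocks, so they are distinguishable. For instance, the string 'p' is accepted from only 9.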